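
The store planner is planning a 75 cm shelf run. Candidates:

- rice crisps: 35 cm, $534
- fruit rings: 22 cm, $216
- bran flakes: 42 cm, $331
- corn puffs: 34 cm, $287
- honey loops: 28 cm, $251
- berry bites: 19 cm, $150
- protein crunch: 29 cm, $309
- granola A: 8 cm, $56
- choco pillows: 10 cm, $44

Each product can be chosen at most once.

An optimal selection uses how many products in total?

3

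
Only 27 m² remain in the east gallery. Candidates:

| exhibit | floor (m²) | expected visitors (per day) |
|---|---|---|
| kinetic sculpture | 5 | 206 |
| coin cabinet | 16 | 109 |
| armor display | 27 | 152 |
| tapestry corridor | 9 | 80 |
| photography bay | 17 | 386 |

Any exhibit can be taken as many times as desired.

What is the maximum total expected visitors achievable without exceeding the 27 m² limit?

1030

Best packing: 5×kinetic sculpture — 25 m², 1030 total.
No other feasible combination exceeds 1030.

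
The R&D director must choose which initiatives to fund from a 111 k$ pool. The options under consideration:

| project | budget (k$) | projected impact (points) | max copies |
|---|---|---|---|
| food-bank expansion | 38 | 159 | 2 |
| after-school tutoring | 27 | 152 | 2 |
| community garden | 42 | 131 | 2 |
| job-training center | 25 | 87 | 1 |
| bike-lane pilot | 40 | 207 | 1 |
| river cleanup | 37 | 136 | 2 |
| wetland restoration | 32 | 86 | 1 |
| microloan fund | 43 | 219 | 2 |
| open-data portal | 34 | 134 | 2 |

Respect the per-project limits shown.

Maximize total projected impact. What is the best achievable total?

Filling by ratio: 2×after-school tutoring + bike-lane pilot for 511, with 17 k$ left unused.
The 27 k$ tied up in after-school tutoring is better spent on microloan fund — total rises to 578 (110 k$).
Nothing else within 111 k$ beats 578.

578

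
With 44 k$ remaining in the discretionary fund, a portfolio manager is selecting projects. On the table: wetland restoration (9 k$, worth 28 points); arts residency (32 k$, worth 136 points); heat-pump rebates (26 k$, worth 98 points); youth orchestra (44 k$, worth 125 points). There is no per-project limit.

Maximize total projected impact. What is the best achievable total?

Density check — arts residency 4.25, heat-pump rebates 3.77, wetland restoration 3.11 are the best per k$.
Wetland restoration + arts residency uses 41 of the 44 k$ and totals 164.
Nothing else within 44 k$ beats 164.

164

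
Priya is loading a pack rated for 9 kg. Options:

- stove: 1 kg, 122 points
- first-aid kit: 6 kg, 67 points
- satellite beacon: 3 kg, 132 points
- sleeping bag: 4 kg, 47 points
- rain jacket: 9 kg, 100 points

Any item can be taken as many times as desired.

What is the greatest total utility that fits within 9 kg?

1098

The ratio ordering already packs tightly: 9×stove, 9 kg, 1098.
That's the maximum — no swap from here does better than 1098.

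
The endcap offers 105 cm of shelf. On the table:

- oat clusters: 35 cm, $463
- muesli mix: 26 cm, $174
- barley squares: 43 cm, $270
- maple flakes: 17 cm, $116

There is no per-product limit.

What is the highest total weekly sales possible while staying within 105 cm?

1389

Taking 3×oat clusters: 105 cm used, 1389 in weekly sales.
Every other selection either busts 105 cm or fails to beat 1389.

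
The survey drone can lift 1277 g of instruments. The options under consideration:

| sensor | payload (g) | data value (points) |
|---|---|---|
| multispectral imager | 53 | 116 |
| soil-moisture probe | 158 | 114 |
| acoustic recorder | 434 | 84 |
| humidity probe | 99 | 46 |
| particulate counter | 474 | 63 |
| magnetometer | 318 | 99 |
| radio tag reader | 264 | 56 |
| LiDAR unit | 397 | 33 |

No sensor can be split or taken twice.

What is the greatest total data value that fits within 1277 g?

469

By data value per g: multispectral imager 2.19, soil-moisture probe 0.72, humidity probe 0.46 lead.
The ratio heuristic lands on multispectral imager + soil-moisture probe + humidity probe + magnetometer + radio tag reader (431) but leaves 385 g idle.
The 99 g tied up in humidity probe is better spent on acoustic recorder — total rises to 469 (1227 g).
That's the maximum — no swap from here does better than 469.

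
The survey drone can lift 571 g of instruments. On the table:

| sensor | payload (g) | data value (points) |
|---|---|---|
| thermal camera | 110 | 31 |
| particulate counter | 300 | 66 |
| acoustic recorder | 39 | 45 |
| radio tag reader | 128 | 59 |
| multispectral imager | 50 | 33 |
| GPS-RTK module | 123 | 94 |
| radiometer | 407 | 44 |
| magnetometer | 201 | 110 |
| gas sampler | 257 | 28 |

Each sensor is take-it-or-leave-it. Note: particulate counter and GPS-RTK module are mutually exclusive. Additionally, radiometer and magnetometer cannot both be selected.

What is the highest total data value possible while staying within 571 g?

341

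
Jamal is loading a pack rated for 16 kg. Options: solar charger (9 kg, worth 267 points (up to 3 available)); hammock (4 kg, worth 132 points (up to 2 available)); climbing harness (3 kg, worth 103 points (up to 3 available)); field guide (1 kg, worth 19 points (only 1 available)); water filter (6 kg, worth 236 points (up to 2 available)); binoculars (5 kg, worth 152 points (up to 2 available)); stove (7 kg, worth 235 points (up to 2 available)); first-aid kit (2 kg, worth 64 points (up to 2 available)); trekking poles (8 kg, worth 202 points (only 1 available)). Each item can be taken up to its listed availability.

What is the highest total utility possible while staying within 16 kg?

Taking the top-ratio items first gives climbing harness + field guide + 2×water filter for 594 (16 kg).
Dropping climbing harness and field guide frees 4 kg; slotting in hammock (4 kg) lifts the total to 604 at 16 kg.
That's the maximum — no swap from here does better than 604.

604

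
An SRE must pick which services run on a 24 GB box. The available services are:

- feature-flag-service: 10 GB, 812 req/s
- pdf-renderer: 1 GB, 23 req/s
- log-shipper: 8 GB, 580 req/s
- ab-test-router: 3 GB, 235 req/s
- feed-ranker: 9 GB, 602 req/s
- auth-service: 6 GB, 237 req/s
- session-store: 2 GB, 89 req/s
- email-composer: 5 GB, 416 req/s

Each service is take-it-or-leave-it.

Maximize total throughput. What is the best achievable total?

Filling by ratio: feature-flag-service + pdf-renderer + ab-test-router + session-store + email-composer for 1575, with 3 GB left unused.
Replace ab-test-router and session-store with log-shipper: the trade gains 256 net, giving 1831 at 24 GB.
Next best is feature-flag-service + feed-ranker + email-composer at 1830 (24 GB) — short by 1.

1831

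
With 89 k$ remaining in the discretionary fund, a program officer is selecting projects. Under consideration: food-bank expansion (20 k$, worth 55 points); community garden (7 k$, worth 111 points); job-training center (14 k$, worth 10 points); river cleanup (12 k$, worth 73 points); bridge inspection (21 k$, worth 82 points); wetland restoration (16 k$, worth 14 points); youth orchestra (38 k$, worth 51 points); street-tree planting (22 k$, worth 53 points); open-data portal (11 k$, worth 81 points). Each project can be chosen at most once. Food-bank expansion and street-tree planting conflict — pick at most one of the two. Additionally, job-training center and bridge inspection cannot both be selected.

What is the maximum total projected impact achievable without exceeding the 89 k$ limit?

Taking food-bank expansion + community garden + river cleanup + bridge inspection + wetland restoration + open-data portal: 87 k$ used, 416 in projected impact.
Every other selection either busts 89 k$ or breaks a pairing rule or fails to beat 416.

416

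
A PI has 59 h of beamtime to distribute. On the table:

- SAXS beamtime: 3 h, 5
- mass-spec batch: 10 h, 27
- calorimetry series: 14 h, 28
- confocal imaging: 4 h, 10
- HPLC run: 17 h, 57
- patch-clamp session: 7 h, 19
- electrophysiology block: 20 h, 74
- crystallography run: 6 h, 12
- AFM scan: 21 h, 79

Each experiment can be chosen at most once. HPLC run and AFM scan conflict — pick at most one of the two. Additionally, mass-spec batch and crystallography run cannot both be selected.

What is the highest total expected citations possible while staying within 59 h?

199

Mass-spec batch + patch-clamp session + electrophysiology block + AFM scan uses 58 of the 59 h and totals 199.
Runner-up SAXS beamtime + mass-spec batch + confocal imaging + electrophysiology block + AFM scan tops out at 195.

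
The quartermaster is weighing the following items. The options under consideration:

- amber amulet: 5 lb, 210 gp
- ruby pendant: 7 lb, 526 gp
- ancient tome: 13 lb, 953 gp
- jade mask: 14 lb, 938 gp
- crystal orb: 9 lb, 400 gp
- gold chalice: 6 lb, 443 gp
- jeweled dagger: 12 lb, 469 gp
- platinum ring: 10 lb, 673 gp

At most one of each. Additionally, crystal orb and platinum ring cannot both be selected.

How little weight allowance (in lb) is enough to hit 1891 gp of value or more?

26

Look for the lowest-weight combination reaching 1891.
ruby pendant + ancient tome + gold chalice: 1922 value at 26 lb.
Any bundle with less than 26 lb falls short of 1891.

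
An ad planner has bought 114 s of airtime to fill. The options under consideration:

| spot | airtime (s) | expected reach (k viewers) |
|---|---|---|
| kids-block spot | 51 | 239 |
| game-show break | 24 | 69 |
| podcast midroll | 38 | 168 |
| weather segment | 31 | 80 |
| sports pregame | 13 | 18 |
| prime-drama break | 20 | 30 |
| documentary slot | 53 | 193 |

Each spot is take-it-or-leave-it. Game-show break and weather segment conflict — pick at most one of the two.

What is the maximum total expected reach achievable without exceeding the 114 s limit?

Ranking by ratio (expected reach/s): kids-block spot 4.69, podcast midroll 4.42, documentary slot 3.64.
Best packing: kids-block spot + game-show break + podcast midroll — 113 s, 476 total.
Next best is kids-block spot + podcast midroll + prime-drama break at 437 (109 s) — short by 39.

476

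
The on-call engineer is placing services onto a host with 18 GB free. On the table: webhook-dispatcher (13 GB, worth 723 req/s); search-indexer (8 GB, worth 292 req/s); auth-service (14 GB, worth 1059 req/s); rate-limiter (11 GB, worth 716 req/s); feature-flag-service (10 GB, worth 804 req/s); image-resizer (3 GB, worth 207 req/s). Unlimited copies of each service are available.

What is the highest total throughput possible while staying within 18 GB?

1266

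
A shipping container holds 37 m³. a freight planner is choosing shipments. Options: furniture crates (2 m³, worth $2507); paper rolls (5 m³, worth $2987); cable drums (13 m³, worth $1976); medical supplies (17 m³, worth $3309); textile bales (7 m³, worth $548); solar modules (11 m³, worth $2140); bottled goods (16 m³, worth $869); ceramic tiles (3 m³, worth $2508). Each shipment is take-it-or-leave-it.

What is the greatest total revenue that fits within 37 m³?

12118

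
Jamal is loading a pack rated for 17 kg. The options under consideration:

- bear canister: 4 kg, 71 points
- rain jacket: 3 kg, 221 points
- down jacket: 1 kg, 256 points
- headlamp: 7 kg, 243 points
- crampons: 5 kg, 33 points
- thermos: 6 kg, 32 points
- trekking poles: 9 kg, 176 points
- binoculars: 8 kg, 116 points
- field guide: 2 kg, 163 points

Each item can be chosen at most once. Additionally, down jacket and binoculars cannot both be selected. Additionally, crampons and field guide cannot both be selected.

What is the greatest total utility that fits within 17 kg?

954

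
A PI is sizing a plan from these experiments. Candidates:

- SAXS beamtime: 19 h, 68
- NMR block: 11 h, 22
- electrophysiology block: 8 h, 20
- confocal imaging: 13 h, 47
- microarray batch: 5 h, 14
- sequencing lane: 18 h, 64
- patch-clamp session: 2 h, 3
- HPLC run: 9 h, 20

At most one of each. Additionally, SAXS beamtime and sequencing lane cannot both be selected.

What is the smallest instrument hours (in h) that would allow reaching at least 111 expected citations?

31

Minimise h subject to total expected citations ≥ 111.
Taking confocal imaging + sequencing lane gives 111 (≥ 111) for 31 h.
Any bundle with less than 31 h falls short of 111.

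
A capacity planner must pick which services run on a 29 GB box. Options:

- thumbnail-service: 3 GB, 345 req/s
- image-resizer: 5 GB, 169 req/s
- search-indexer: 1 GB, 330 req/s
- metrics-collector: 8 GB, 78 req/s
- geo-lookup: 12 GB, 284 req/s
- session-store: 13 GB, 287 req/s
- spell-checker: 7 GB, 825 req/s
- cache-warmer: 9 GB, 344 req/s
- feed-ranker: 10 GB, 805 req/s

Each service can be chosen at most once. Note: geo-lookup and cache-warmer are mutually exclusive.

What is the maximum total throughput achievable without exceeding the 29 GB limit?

Ranking by ratio (throughput/GB): search-indexer 330.00, spell-checker 117.86, thumbnail-service 115.00, feed-ranker 80.50.
The ratio ordering already packs tightly: thumbnail-service + image-resizer + search-indexer + spell-checker + feed-ranker, 26 GB, 2474.
Nothing else feasible within 29 GB beats 2474.

2474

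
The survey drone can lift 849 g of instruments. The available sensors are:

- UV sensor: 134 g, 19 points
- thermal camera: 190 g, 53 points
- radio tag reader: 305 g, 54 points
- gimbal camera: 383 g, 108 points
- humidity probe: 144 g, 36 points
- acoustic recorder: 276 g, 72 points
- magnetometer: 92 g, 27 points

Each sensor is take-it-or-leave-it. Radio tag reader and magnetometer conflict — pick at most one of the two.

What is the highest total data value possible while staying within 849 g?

233

A density-first pass picks thermal camera + gimbal camera + humidity probe + magnetometer — 224 at 809 g.
Replace humidity probe and magnetometer with acoustic recorder: the trade gains 9 net, giving 233 at 849 g.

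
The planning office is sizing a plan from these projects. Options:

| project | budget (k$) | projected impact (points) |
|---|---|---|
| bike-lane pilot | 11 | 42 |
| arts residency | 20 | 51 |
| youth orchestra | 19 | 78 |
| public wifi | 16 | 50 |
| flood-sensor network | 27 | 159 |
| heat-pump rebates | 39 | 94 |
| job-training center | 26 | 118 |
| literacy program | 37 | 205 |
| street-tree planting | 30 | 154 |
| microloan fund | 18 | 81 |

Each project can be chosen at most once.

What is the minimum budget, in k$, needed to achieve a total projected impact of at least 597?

Look for the lowest-budget combination reaching 597.
flood-sensor network + literacy program + street-tree planting + microloan fund reaches 599 using 112 k$.
Below 112 k$ the best achievable stays under 597.

112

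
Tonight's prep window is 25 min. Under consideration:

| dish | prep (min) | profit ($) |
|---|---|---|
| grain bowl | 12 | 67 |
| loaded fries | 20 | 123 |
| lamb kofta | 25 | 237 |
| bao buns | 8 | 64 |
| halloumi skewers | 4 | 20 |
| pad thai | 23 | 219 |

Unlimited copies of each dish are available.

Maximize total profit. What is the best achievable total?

237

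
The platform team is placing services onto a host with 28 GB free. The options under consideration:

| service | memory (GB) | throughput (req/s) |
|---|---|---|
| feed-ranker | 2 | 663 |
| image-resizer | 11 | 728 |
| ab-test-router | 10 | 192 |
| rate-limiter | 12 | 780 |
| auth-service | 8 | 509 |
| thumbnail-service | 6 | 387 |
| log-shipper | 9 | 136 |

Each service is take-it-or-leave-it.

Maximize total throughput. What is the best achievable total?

2339

By throughput per GB: feed-ranker 331.50, image-resizer 66.18, rate-limiter 65.00, thumbnail-service 64.50 lead.
Taking the top-ratio services first gives feed-ranker + image-resizer + rate-limiter for 2171 (25 GB).
Dropping image-resizer frees 11 GB; slotting in auth-service + thumbnail-service (14 GB) lifts the total to 2339 at 28 GB.
Runner-up feed-ranker + image-resizer + auth-service + thumbnail-service tops out at 2287.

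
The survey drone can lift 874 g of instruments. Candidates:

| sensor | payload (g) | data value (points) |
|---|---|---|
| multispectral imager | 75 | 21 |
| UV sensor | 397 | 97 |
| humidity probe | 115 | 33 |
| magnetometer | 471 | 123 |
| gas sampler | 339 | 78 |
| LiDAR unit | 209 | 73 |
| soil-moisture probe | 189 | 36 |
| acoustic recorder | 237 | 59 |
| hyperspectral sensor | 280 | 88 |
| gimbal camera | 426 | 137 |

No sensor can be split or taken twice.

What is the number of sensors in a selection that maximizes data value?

The maximum data value within 874 g is 269.
LiDAR unit + acoustic recorder + gimbal camera hits 269 at 872 g.
All optima have 3 sensors.

3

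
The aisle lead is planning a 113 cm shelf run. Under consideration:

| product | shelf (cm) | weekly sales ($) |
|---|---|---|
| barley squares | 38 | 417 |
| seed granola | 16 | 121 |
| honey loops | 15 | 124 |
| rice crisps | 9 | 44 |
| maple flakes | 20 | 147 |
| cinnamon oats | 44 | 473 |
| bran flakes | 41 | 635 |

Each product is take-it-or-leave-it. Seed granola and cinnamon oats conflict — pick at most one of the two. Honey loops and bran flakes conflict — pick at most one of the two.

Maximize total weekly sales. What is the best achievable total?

Taking maple flakes + cinnamon oats + bran flakes: 105 cm used, 1255 in weekly sales.
That's the maximum — no feasible swap from here does better than 1255.

1255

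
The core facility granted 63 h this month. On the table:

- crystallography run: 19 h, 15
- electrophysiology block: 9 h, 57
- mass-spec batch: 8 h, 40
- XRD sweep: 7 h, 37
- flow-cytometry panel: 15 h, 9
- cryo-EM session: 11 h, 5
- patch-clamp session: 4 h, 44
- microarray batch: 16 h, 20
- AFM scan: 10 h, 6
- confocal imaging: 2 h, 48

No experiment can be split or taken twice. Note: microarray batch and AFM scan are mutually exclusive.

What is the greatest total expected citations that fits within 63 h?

By expected citations per h: confocal imaging 24.00, patch-clamp session 11.00, electrophysiology block 6.33 lead.
The ratio ordering already packs tightly: electrophysiology block + mass-spec batch + XRD sweep + flow-cytometry panel + patch-clamp session + microarray batch + confocal imaging, 61 h, 255.
The spare 2 h is too small for any remaining experiment, and no feasible exchange beats 255.

255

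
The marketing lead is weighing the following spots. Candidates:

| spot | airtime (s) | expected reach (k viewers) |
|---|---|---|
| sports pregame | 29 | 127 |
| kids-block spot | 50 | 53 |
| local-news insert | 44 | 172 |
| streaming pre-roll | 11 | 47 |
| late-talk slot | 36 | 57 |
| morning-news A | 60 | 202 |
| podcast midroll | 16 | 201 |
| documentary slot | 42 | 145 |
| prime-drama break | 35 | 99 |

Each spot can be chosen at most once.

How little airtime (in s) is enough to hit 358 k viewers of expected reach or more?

56

Minimise s subject to total expected reach ≥ 358.
sports pregame + streaming pre-roll + podcast midroll: 375 expected reach at 56 s.
Any bundle with less than 56 s falls short of 358.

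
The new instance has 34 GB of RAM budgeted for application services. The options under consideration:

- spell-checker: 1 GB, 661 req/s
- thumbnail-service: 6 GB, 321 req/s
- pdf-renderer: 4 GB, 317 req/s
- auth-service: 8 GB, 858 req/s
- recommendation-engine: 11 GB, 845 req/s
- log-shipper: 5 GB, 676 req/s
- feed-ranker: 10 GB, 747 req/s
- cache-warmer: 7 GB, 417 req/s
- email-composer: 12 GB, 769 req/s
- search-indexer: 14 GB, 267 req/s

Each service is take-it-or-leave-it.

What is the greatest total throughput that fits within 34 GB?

3580

By throughput per GB: spell-checker 661.00, log-shipper 135.20, auth-service 107.25, pdf-renderer 79.25 lead.
Taking the top-ratio services first gives spell-checker + pdf-renderer + auth-service + recommendation-engine + log-shipper for 3357 (29 GB).
Replace recommendation-engine with thumbnail-service + feed-ranker: the trade gains 223 net, giving 3580 at 34 GB.
An exhaustive check of the 1024 subsets confirms 3580.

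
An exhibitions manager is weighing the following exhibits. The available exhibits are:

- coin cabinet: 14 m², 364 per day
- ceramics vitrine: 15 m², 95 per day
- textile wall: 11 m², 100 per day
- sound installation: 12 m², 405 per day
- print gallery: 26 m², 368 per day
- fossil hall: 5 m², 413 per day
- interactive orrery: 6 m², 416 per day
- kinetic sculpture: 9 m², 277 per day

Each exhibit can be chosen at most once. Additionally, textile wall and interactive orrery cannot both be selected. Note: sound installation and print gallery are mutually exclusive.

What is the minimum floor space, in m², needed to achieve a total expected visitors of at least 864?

20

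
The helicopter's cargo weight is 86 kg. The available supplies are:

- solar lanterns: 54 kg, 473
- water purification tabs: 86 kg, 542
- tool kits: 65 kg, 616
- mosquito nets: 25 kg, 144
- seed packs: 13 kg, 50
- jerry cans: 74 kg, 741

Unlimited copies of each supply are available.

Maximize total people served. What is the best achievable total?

The ratio ordering already packs tightly: jerry cans, 74 kg, 741.

741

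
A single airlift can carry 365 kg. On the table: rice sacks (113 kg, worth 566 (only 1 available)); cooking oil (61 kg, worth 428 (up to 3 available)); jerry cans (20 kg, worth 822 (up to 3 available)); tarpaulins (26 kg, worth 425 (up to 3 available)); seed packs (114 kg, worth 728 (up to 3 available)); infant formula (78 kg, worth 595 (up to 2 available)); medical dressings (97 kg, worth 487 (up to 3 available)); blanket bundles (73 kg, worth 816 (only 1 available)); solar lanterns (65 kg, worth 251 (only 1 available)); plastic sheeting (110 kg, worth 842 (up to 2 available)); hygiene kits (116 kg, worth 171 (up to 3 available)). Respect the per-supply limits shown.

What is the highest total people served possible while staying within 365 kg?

Filling by ratio: 3×jerry cans + 3×tarpaulins + blanket bundles + plastic sheeting for 5399, with 44 kg left unused.
Dropping plastic sheeting frees 110 kg; slotting in cooking oil + infant formula (139 kg) lifts the total to 5580 at 350 kg.

5580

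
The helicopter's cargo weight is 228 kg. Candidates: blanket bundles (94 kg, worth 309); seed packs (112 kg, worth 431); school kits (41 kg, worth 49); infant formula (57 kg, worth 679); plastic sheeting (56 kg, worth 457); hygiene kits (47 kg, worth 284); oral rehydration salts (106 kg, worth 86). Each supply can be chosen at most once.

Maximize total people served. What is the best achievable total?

Density check — infant formula 11.91, plastic sheeting 8.16, hygiene kits 6.04, seed packs 3.85 are the best per kg.
Taking the top-ratio supplies first gives school kits + infant formula + plastic sheeting + hygiene kits for 1469 (201 kg).
The 88 kg tied up in school kits and hygiene kits is better spent on seed packs — total rises to 1567 (225 kg).
No other feasible combination exceeds 1567.

1567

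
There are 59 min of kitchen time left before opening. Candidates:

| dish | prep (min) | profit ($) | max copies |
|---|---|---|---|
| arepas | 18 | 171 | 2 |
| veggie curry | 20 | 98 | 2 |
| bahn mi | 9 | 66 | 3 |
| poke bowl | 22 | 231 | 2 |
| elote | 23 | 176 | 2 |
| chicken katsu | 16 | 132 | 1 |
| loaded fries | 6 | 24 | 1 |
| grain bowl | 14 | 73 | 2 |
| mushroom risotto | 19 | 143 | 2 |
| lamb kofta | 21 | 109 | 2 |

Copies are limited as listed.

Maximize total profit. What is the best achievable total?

By profit per min: poke bowl 10.50, arepas 9.50, chicken katsu 8.25 lead.
Greedy by ratio would take bahn mi + 2×poke bowl + loaded fries: 59 min used, total 552.
Dropping bahn mi and poke bowl and loaded fries frees 37 min; slotting in 2×arepas (36 min) lifts the total to 573 at 58 min.

573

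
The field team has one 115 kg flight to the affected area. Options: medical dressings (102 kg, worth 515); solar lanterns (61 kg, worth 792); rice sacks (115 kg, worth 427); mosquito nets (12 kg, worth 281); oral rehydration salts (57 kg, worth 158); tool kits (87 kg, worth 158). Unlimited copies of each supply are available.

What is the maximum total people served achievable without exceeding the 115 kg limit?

2529

The ratio ordering already packs tightly: 9×mosquito nets, 108 kg, 2529.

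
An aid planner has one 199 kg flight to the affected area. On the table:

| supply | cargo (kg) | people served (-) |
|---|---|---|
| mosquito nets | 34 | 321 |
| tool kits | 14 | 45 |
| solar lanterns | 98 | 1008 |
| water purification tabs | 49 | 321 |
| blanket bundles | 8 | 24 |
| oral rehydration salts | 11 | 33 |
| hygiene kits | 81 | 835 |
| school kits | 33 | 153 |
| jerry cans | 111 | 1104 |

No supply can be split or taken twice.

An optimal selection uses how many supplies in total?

2

Best achievable people served is 1939.
For example hygiene kits + jerry cans achieves it, using 192 kg.
Any selection reaching 1939 contains exactly 2 supplies.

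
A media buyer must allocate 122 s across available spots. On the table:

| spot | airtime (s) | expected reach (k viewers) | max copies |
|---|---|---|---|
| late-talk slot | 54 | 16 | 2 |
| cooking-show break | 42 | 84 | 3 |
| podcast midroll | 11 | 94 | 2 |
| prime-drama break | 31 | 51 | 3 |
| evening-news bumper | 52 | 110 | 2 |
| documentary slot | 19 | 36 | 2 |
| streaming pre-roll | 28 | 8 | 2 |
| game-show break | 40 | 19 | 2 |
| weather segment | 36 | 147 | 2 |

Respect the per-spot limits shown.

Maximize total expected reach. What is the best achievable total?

Taking 2×podcast midroll + documentary slot + 2×weather segment: 113 s used, 518 in expected reach.
Every other selection either busts 122 s or exceeds an availability limit or fails to beat 518.

518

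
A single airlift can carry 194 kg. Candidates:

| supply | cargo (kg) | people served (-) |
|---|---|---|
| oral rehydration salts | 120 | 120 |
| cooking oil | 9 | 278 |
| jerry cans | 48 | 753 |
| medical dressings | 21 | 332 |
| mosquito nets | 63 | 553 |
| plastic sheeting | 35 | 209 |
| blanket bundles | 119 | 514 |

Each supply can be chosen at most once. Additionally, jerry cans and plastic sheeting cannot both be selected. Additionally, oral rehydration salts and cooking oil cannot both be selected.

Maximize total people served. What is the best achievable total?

1916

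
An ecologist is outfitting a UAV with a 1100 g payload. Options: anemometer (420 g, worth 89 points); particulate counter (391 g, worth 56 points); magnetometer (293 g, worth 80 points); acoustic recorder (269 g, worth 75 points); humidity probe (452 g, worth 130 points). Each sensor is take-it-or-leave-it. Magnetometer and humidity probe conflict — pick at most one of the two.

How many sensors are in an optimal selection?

Optimal total is 244.
For example anemometer + magnetometer + acoustic recorder achieves it, using 982 g.
Every optimal selection uses 3 sensors.

3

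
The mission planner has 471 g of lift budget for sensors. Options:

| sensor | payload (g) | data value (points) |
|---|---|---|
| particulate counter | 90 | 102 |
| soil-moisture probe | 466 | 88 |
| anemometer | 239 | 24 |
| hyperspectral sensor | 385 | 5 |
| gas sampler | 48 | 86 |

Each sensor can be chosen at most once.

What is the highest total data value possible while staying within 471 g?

Density check — gas sampler 1.79, particulate counter 1.13, soil-moisture probe 0.19, anemometer 0.10 are the best per g.
The ratio ordering already packs tightly: particulate counter + anemometer + gas sampler, 377 g, 212.
An exhaustive check of the 32 subsets confirms 212.

212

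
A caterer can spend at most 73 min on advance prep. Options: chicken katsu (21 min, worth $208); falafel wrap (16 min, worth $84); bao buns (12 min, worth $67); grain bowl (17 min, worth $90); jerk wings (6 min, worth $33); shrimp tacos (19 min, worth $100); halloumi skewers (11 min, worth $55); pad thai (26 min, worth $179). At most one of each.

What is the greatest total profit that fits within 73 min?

The ratio heuristic lands on chicken katsu + bao buns + jerk wings + pad thai (487) but leaves 8 min idle.
Dropping bao buns frees 12 min; slotting in shrimp tacos (19 min) lifts the total to 520 at 72 min.
The closest alternative, chicken katsu + grain bowl + jerk wings + pad thai, reaches only 510.

520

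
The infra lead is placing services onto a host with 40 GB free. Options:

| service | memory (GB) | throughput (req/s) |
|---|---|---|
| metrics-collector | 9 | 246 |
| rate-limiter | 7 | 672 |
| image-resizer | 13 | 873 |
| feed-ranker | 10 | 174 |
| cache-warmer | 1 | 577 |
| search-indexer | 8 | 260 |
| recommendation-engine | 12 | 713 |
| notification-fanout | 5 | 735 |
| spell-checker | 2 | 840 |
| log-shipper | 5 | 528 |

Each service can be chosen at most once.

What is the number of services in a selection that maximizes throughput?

6

Best achievable throughput is 4410.
rate-limiter + image-resizer + cache-warmer + recommendation-engine + notification-fanout + spell-checker hits 4410 at 40 GB.
Every optimal selection uses 6 services.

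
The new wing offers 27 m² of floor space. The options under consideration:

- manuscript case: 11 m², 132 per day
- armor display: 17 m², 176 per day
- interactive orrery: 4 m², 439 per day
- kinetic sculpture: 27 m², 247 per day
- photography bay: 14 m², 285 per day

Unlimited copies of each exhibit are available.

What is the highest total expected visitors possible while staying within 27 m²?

Taking 6×interactive orrery: 24 m² used, 2634 in expected visitors.
Every other selection either busts 27 m² or fails to beat 2634.

2634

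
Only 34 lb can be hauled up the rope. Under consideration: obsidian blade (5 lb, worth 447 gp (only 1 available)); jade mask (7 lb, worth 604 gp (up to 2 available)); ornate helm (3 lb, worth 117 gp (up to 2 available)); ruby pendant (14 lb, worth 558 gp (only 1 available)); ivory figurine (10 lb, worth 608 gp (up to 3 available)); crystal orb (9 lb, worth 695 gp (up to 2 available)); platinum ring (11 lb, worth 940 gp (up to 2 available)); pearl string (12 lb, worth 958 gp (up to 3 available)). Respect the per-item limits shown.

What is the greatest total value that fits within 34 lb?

The ratio heuristic lands on obsidian blade + 2×jade mask + ornate helm + platinum ring (2712) but leaves 1 lb idle.
Dropping jade mask and ornate helm frees 10 lb; slotting in platinum ring (11 lb) lifts the total to 2931 at 34 lb.
Nothing else within 34 lb beats 2931.

2931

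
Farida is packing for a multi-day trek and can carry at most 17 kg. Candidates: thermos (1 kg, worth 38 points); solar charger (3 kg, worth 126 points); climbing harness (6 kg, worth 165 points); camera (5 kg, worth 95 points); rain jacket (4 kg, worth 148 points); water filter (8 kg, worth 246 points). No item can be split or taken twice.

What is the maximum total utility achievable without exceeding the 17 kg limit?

The ratio ordering already packs tightly: thermos + solar charger + rain jacket + water filter, 16 kg, 558.
Next best is solar charger + climbing harness + water filter at 537 (17 kg) — short by 21.

558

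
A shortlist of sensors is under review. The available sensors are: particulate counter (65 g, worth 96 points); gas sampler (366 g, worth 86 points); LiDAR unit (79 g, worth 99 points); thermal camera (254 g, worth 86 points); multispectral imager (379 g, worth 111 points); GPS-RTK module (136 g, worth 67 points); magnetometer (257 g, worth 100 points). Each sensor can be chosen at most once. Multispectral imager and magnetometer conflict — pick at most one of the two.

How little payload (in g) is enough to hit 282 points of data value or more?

401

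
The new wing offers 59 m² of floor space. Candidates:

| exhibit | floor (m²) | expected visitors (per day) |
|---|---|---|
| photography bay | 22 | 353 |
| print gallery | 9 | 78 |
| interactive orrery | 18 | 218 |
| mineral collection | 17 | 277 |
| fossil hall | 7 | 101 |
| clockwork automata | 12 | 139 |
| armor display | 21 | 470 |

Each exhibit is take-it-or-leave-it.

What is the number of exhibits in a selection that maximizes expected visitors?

Optimal total is 1002.
One optimal bundle: photography bay + print gallery + fossil hall + armor display (59 m²).
All optima have 4 exhibits.

4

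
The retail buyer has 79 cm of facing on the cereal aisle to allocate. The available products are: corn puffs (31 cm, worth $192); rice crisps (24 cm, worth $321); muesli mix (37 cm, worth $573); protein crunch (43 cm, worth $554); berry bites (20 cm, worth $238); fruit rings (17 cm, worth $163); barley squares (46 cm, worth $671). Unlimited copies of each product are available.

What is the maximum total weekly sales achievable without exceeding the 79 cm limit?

2×muesli mix uses 74 of the 79 cm and totals 1146.
Every other selection either busts 79 cm or fails to beat 1146.

1146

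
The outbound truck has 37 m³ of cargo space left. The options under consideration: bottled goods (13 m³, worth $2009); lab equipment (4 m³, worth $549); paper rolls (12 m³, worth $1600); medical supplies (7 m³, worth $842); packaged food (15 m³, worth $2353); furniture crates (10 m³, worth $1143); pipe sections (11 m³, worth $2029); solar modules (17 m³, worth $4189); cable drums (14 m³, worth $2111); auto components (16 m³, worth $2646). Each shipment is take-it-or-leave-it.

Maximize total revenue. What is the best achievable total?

7384

Ranking by ratio (revenue/m³): solar modules 246.41, pipe sections 184.45, auto components 165.38.
Filling by ratio: lab equipment + pipe sections + solar modules for 6767, with 5 m³ left unused.
The 11 m³ tied up in pipe sections is better spent on auto components — total rises to 7384 (37 m³).
Runner-up lab equipment + packaged food + solar modules tops out at 7091.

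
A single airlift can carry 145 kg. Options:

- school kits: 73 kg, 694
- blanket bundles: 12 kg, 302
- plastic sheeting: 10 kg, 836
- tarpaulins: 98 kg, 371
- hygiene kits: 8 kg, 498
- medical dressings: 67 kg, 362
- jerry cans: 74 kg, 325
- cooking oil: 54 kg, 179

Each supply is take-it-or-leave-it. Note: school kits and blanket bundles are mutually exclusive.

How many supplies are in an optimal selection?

4

Best achievable people served is 2207.
One optimal bundle: school kits + plastic sheeting + hygiene kits + cooking oil (145 kg).
All optima have 4 supplies.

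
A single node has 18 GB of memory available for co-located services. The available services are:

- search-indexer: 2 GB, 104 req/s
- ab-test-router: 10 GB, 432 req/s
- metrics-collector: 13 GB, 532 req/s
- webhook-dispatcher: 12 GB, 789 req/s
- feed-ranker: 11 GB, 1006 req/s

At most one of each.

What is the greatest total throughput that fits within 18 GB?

1110

Search-indexer + feed-ranker uses 13 of the 18 GB and totals 1110.
The closest alternative, feed-ranker, reaches only 1006.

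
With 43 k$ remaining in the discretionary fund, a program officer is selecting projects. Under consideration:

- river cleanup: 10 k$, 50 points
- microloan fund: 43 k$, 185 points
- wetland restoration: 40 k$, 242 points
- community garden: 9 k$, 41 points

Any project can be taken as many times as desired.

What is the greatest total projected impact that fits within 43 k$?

242

Density check — wetland restoration 6.05, river cleanup 5.00, community garden 4.56, microloan fund 4.30 are the best per k$.
The ratio ordering already packs tightly: wetland restoration, 40 k$, 242.
The spare 3 k$ is too small for any remaining project, and no exchange beats 242.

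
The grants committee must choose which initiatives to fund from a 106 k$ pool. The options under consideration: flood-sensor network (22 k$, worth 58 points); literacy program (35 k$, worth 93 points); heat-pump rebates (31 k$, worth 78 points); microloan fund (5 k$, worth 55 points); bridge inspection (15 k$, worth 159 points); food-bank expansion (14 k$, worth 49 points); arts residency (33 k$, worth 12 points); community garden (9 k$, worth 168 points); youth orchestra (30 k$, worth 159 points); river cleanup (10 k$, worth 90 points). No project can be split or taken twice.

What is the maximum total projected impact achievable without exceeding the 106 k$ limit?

738

Flood-sensor network + microloan fund + bridge inspection + food-bank expansion + community garden + youth orchestra + river cleanup uses 105 of the 106 k$ and totals 738.
An exhaustive check of the 1024 subsets confirms 738.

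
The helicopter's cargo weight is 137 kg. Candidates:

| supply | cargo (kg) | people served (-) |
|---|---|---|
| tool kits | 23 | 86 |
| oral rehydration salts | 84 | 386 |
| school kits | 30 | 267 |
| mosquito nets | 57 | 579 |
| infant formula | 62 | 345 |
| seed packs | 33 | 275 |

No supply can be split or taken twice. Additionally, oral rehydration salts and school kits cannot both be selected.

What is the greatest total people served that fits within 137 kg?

1121

The ratio ordering already packs tightly: school kits + mosquito nets + seed packs, 120 kg, 1121.
An exhaustive check of the 64 subsets confirms 1121.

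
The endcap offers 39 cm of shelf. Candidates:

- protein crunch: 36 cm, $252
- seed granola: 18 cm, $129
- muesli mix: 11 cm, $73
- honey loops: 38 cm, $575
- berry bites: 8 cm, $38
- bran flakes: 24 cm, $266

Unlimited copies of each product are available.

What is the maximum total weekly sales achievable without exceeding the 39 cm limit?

Ranking by ratio (weekly sales/cm): honey loops 15.13, bran flakes 11.08, seed granola 7.17.
Honey loops uses 38 of the 39 cm and totals 575.
Nothing else within 39 cm beats 575.

575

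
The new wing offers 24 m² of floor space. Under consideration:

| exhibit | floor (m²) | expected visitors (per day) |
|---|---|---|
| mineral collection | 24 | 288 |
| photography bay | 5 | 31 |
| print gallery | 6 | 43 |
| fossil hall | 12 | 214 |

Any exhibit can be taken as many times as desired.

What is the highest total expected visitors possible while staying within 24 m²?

428

Best packing: 2×fossil hall — 24 m², 428 total.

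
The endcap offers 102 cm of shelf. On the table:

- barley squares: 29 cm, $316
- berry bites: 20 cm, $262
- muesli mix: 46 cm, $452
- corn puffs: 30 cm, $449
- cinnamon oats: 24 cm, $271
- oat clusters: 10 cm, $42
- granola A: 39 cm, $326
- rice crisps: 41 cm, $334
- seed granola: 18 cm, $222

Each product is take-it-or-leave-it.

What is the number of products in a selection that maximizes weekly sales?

4

The maximum weekly sales within 102 cm is 1258.
For example barley squares + corn puffs + cinnamon oats + seed granola achieves it, using 101 cm.
Every optimal selection uses 4 products.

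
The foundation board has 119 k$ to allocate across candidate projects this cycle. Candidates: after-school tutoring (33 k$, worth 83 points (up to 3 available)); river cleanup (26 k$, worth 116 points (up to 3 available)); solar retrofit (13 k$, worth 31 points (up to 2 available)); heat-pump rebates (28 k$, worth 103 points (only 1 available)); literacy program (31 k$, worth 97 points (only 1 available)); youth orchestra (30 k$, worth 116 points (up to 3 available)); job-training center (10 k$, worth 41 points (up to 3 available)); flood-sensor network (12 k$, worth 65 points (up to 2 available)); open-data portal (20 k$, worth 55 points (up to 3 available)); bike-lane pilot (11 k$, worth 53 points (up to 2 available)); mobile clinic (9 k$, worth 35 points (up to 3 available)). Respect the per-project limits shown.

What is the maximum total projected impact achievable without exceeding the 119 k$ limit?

550

Taking 2×river cleanup + 2×job-training center + 2×flood-sensor network + 2×bike-lane pilot: 118 k$ used, 550 in projected impact.
No other feasible combination exceeds 550.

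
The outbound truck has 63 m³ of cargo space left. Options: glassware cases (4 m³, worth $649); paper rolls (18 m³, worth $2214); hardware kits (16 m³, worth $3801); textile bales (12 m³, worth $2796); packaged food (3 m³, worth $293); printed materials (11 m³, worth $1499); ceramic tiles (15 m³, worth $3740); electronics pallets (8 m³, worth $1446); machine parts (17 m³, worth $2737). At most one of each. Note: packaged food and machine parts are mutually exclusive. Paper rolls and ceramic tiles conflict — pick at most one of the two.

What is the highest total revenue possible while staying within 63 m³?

Greedy by ratio would take glassware cases + hardware kits + textile bales + packaged food + ceramic tiles + electronics pallets: 58 m³ used, total 12725.
The 7 m³ tied up in glassware cases and packaged food is better spent on printed materials — total rises to 13282 (62 m³).
Runner-up hardware kits + textile bales + ceramic tiles + machine parts tops out at 13074.

13282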